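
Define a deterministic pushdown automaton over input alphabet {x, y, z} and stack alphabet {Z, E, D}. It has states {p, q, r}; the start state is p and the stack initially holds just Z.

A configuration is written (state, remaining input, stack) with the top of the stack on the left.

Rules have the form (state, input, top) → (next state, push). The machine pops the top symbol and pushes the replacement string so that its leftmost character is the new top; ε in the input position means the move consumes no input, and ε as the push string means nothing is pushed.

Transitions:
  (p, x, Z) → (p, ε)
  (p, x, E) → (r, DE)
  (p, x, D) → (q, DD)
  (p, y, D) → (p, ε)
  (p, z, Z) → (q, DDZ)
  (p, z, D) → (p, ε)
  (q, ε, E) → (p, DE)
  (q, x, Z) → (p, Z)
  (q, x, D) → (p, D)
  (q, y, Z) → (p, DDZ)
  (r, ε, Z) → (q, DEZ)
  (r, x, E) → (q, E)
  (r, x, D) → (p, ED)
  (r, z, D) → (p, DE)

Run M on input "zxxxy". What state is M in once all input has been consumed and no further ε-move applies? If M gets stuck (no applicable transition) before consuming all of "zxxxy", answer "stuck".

p

(p, zxxxy, Z)
  read z, top Z: go to q, push DDZ → (q, xxxy, DDZ)
  read x, top D: go to p, push D → (p, xxy, DDZ)
  read x, top D: go to q, push DD → (q, xy, DDDZ)
  read x, top D: go to p, push D → (p, y, DDDZ)
  read y, top D: go to p, push ε → (p, ε, DDZ)
All input consumed; M is in state p.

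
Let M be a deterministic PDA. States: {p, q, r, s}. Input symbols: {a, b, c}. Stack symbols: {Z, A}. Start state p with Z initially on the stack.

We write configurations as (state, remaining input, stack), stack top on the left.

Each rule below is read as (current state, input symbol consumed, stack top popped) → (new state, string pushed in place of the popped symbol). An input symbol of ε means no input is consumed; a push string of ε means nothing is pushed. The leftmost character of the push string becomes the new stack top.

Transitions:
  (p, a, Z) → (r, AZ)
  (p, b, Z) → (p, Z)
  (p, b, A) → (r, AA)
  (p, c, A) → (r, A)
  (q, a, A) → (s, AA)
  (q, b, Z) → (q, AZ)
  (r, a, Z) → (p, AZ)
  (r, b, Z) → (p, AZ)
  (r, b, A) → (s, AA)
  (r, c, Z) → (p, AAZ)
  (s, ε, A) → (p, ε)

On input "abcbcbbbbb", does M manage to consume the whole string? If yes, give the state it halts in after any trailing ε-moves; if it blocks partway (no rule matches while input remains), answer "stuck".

(p, abcbcbbbbb, Z)
  read a, top Z: go to r, push AZ → (r, bcbcbbbbb, AZ)
  read b, top A: go to s, push AA → (s, cbcbbbbb, AAZ)
  ε-move, top A: go to p, push ε → (p, cbcbbbbb, AZ)
  read c, top A: go to r, push A → (r, bcbbbbb, AZ)
  read b, top A: go to s, push AA → (s, cbbbbb, AAZ)
  ε-move, top A: go to p, push ε → (p, cbbbbb, AZ)
  read c, top A: go to r, push A → (r, bbbbb, AZ)
  read b, top A: go to s, push AA → (s, bbbb, AAZ)
  ε-move, top A: go to p, push ε → (p, bbbb, AZ)
  read b, top A: go to r, push AA → (r, bbb, AAZ)
  read b, top A: go to s, push AA → (s, bb, AAAZ)
  ε-move, top A: go to p, push ε → (p, bb, AAZ)
  read b, top A: go to r, push AA → (r, b, AAAZ)
  read b, top A: go to s, push AA → (s, ε, AAAAZ)
  ε-move, top A: go to p, push ε → (p, ε, AAAZ)
All input consumed; M is in state p.

p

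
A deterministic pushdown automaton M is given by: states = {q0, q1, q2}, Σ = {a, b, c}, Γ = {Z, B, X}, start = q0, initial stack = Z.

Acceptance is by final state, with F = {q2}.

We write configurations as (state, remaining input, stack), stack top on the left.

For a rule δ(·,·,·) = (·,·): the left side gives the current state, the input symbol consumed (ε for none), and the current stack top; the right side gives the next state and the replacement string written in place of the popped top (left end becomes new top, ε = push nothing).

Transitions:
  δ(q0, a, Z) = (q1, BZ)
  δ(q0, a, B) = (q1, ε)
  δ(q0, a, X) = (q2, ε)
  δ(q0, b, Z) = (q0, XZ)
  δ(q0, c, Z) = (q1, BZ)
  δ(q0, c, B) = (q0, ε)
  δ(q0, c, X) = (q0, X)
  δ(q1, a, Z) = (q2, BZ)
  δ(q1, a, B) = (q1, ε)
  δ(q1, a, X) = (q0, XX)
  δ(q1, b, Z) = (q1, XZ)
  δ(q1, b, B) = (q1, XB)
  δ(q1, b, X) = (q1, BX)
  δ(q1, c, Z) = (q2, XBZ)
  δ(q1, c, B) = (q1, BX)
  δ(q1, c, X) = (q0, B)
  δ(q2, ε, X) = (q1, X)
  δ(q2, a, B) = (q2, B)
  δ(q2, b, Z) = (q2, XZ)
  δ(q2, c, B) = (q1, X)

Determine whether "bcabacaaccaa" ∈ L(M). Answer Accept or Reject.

Reject

(q0, bcabacaaccaa, Z)
  read b, top Z: go to q0, push XZ → (q0, cabacaaccaa, XZ)
  read c, top X: go to q0, push X → (q0, abacaaccaa, XZ)
  read a, top X: go to q2, push ε → (q2, bacaaccaa, Z)
  read b, top Z: go to q2, push XZ → (q2, acaaccaa, XZ)
  ε-move, top X: go to q1, push X → (q1, acaaccaa, XZ)
  read a, top X: go to q0, push XX → (q0, caaccaa, XXZ)
  read c, top X: go to q0, push X → (q0, aaccaa, XXZ)
  read a, top X: go to q2, push ε → (q2, accaa, XZ)
  ε-move, top X: go to q1, push X → (q1, accaa, XZ)
  read a, top X: go to q0, push XX → (q0, ccaa, XXZ)
  read c, top X: go to q0, push X → (q0, caa, XXZ)
  read c, top X: go to q0, push X → (q0, aa, XXZ)
  read a, top X: go to q2, push ε → (q2, a, XZ)
  ε-move, top X: go to q1, push X → (q1, a, XZ)
  read a, top X: go to q0, push XX → (q0, ε, XXZ)
All input consumed; state q0 ∉ F and no further ε-move applies.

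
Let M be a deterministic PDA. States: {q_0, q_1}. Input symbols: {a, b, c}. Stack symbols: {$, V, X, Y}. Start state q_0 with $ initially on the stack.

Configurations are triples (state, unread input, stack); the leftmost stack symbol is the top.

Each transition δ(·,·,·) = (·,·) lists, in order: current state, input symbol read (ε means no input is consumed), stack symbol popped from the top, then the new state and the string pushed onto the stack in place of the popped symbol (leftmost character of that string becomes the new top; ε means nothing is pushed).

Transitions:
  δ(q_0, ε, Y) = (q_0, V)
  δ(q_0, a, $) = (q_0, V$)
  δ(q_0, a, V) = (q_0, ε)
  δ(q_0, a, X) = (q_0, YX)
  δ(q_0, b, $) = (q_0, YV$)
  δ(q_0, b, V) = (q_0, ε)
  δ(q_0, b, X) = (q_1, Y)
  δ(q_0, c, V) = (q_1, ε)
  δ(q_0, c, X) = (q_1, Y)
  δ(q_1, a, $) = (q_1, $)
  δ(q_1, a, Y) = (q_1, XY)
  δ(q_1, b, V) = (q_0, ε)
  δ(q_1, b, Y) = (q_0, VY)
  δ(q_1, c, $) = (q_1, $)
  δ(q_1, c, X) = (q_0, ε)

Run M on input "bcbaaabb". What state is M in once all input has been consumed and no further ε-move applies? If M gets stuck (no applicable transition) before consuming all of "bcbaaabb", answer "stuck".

q_0

(q_0, bcbaaabb, $) ⊢ (q_0, cbaaabb, YV$) ⊢ (q_0, cbaaabb, VV$) ⊢ (q_1, baaabb, V$) ⊢ (q_0, aaabb, $) ⊢ (q_0, aabb, V$) ⊢ (q_0, abb, $) ⊢ (q_0, bb, V$) ⊢ (q_0, b, $) ⊢ (q_0, ε, YV$) ⊢ (q_0, ε, VV$)
All input consumed; M is in state q_0.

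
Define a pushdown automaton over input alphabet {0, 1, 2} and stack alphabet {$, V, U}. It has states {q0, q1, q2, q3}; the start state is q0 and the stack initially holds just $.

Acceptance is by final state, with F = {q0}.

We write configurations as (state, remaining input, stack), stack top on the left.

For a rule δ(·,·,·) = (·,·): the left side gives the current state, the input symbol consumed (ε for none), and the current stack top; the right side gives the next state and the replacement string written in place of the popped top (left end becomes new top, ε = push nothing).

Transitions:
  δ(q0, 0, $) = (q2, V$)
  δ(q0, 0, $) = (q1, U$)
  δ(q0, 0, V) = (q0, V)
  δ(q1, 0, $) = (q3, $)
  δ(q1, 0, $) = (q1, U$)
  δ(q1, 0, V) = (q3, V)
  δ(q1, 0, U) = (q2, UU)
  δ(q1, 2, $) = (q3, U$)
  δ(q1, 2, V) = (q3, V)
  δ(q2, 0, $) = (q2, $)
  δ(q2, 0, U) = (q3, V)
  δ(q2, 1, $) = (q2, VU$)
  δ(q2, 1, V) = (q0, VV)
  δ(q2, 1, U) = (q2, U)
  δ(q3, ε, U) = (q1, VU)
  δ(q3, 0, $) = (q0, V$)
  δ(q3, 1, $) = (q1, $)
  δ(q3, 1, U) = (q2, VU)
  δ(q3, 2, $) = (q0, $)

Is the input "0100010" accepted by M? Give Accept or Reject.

Reject

No computation consumes all input and reaches a final state.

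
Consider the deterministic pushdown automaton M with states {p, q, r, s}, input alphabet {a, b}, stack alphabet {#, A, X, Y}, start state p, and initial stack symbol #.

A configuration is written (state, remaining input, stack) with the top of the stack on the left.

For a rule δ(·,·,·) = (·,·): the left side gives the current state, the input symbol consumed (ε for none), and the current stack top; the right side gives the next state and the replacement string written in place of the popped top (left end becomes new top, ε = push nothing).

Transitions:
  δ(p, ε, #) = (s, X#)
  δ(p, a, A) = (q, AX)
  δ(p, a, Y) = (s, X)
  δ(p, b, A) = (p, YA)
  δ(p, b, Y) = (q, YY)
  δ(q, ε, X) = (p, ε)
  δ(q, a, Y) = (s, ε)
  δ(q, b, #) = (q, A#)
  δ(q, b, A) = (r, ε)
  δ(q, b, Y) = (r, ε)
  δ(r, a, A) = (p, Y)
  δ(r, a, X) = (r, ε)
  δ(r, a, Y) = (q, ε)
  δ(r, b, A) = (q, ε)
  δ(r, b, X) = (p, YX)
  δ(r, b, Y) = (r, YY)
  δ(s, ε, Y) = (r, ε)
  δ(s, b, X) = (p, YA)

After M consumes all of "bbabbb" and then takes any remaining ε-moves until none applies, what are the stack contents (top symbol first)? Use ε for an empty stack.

#

(p, bbabbb, #)
  ε-move, top #: go to s, push X# → (s, bbabbb, X#)
  read b, top X: go to p, push YA → (p, babbb, YA#)
  read b, top Y: go to q, push YY → (q, abbb, YYA#)
  read a, top Y: go to s, push ε → (s, bbb, YA#)
  ε-move, top Y: go to r, push ε → (r, bbb, A#)
  read b, top A: go to q, push ε → (q, bb, #)
  read b, top #: go to q, push A# → (q, b, A#)
  read b, top A: go to r, push ε → (r, ε, #)
All input consumed in state r with stack #.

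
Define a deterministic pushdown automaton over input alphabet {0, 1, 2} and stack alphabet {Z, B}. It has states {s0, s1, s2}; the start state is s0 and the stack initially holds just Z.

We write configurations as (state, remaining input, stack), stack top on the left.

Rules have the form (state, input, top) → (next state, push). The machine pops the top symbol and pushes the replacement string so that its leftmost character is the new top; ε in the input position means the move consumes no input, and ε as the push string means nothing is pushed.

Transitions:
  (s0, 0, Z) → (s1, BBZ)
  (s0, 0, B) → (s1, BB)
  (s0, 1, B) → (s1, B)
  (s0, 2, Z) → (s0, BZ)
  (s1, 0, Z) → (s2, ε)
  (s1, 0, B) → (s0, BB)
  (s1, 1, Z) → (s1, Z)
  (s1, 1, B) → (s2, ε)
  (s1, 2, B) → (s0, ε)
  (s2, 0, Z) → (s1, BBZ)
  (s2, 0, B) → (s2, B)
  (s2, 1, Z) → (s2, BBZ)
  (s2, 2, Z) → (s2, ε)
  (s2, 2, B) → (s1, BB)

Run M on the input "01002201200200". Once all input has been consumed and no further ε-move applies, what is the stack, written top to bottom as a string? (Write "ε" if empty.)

(s0, 01002201200200, Z)
  read 0, top Z: go to s1, push BBZ → (s1, 1002201200200, BBZ)
  read 1, top B: go to s2, push ε → (s2, 002201200200, BZ)
  read 0, top B: go to s2, push B → (s2, 02201200200, BZ)
  read 0, top B: go to s2, push B → (s2, 2201200200, BZ)
  read 2, top B: go to s1, push BB → (s1, 201200200, BBZ)
  read 2, top B: go to s0, push ε → (s0, 01200200, BZ)
  read 0, top B: go to s1, push BB → (s1, 1200200, BBZ)
  read 1, top B: go to s2, push ε → (s2, 200200, BZ)
  read 2, top B: go to s1, push BB → (s1, 00200, BBZ)
  read 0, top B: go to s0, push BB → (s0, 0200, BBBZ)
  read 0, top B: go to s1, push BB → (s1, 200, BBBBZ)
  read 2, top B: go to s0, push ε → (s0, 00, BBBZ)
  read 0, top B: go to s1, push BB → (s1, 0, BBBBZ)
  read 0, top B: go to s0, push BB → (s0, ε, BBBBBZ)
All input consumed in state s0 with stack BBBBBZ.

BBBBBZ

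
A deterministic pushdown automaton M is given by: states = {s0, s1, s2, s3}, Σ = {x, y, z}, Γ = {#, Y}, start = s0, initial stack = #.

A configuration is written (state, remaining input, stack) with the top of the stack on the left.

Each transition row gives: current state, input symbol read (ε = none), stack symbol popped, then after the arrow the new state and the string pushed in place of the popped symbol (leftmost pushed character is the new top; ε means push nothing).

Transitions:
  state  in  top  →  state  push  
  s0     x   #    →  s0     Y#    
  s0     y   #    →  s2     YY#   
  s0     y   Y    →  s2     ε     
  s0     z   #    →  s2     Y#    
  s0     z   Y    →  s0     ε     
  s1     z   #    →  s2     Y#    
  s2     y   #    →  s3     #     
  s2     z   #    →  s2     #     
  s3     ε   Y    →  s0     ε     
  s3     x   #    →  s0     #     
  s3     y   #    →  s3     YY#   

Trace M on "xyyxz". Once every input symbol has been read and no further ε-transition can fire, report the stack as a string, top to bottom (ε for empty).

(s0, xyyxz, #) ⊢ (s0, yyxz, Y#) ⊢ (s2, yxz, #) ⊢ (s3, xz, #) ⊢ (s0, z, #) ⊢ (s2, ε, Y#)
All input consumed in state s2 with stack Y#.

Y#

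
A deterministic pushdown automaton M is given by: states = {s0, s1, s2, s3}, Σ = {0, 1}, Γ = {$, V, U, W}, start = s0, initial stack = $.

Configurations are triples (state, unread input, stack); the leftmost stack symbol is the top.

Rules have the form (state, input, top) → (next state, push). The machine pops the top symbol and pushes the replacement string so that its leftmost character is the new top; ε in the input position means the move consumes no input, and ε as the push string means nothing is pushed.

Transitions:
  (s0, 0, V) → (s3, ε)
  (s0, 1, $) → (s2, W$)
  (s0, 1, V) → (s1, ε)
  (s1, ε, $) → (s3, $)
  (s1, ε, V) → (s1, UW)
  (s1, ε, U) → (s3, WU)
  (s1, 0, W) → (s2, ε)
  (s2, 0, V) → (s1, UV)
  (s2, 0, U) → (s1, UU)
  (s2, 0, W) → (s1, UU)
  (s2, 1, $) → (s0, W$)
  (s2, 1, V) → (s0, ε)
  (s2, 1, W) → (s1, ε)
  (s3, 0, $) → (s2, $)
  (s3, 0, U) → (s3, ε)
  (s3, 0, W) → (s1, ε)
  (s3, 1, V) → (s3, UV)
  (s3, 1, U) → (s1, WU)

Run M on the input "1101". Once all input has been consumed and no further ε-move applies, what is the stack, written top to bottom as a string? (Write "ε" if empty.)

W$

(s0, 1101, $)
  read 1, top $: go to s2, push W$ → (s2, 101, W$)
  read 1, top W: go to s1, push ε → (s1, 01, $)
  ε-move, top $: go to s3, push $ → (s3, 01, $)
  read 0, top $: go to s2, push $ → (s2, 1, $)
  read 1, top $: go to s0, push W$ → (s0, ε, W$)
All input consumed in state s0 with stack W$.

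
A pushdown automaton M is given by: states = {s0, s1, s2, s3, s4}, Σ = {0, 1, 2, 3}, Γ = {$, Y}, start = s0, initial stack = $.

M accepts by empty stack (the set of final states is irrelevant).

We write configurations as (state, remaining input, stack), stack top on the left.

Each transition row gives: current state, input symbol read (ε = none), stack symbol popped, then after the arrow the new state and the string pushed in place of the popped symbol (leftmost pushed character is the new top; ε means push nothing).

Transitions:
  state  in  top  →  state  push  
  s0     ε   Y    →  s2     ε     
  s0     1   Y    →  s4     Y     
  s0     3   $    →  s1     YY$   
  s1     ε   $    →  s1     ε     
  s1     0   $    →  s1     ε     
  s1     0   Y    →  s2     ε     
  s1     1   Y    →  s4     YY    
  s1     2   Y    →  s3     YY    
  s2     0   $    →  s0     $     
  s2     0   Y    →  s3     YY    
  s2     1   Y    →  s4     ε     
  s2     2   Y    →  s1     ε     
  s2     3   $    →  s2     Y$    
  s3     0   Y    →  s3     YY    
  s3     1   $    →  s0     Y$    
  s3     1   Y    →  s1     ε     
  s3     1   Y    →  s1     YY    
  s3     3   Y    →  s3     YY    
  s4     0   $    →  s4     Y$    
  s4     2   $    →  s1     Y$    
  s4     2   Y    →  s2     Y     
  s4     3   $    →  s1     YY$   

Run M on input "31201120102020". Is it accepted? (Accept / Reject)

One accepting computation: (s0, 31201120102020, $) ⊢ (s1, 1201120102020, YY$) ⊢ (s4, 201120102020, YYY$) ⊢ (s2, 01120102020, YYY$) ⊢ (s3, 1120102020, YYYY$) ⊢ (s1, 120102020, YYY$) ⊢ (s4, 20102020, YYYY$) ⊢ (s2, 0102020, YYYY$) ⊢ (s3, 102020, YYYYY$) ⊢ (s1, 02020, YYYY$) ⊢ (s2, 2020, YYY$) ⊢ (s1, 020, YY$) ⊢ (s2, 20, Y$) ⊢ (s1, 0, $) ⊢ (s1, ε, ε)
All input consumed and the stack is empty.

Accept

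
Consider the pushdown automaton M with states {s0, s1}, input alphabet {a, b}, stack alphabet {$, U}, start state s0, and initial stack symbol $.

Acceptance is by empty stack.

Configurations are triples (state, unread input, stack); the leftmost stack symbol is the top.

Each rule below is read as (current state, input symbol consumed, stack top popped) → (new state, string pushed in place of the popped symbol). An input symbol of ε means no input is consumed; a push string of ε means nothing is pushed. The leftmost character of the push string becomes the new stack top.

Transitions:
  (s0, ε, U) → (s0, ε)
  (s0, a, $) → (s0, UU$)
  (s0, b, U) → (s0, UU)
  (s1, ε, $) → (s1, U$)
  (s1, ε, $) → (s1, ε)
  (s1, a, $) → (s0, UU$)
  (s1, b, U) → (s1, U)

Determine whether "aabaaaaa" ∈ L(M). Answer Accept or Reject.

Reject

No computation consumes all input and empties the stack.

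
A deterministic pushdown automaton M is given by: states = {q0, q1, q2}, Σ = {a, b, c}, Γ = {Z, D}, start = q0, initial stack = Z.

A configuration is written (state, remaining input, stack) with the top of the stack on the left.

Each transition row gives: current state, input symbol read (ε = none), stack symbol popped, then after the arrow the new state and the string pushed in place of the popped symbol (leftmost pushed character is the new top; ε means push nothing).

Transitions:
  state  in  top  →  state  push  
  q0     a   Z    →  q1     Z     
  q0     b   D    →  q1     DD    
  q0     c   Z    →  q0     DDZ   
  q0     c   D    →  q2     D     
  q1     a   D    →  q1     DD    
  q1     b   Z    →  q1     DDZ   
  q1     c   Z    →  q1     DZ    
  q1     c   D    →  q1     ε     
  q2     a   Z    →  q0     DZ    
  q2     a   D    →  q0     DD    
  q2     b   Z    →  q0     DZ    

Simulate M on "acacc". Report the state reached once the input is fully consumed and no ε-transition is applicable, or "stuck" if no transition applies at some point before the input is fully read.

(q0, acacc, Z) ⊢ (q1, cacc, Z) ⊢ (q1, acc, DZ) ⊢ (q1, cc, DDZ) ⊢ (q1, c, DZ) ⊢ (q1, ε, Z)
All input consumed; M is in state q1.

q1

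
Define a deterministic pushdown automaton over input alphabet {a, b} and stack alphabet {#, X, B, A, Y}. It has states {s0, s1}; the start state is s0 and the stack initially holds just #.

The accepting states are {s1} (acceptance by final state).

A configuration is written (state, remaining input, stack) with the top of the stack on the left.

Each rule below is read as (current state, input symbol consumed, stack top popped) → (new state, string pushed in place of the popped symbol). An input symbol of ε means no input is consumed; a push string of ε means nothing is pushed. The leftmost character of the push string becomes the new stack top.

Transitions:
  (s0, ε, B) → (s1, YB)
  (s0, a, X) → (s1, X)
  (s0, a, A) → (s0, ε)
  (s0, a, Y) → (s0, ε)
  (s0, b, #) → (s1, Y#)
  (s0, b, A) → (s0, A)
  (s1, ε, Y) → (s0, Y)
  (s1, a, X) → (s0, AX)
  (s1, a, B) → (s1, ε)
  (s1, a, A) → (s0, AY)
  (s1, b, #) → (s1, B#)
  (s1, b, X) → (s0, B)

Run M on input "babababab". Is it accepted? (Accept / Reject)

Accept

(s0, babababab, #)
  read b, top #: go to s1, push Y# → (s1, abababab, Y#)
  ε-move, top Y: go to s0, push Y → (s0, abababab, Y#)
  read a, top Y: go to s0, push ε → (s0, bababab, #)
  read b, top #: go to s1, push Y# → (s1, ababab, Y#)
  ε-move, top Y: go to s0, push Y → (s0, ababab, Y#)
  read a, top Y: go to s0, push ε → (s0, babab, #)
  read b, top #: go to s1, push Y# → (s1, abab, Y#)
  ε-move, top Y: go to s0, push Y → (s0, abab, Y#)
  read a, top Y: go to s0, push ε → (s0, bab, #)
  read b, top #: go to s1, push Y# → (s1, ab, Y#)
  ε-move, top Y: go to s0, push Y → (s0, ab, Y#)
  read a, top Y: go to s0, push ε → (s0, b, #)
  read b, top #: go to s1, push Y# → (s1, ε, Y#)
All input consumed; state s1 ∈ F.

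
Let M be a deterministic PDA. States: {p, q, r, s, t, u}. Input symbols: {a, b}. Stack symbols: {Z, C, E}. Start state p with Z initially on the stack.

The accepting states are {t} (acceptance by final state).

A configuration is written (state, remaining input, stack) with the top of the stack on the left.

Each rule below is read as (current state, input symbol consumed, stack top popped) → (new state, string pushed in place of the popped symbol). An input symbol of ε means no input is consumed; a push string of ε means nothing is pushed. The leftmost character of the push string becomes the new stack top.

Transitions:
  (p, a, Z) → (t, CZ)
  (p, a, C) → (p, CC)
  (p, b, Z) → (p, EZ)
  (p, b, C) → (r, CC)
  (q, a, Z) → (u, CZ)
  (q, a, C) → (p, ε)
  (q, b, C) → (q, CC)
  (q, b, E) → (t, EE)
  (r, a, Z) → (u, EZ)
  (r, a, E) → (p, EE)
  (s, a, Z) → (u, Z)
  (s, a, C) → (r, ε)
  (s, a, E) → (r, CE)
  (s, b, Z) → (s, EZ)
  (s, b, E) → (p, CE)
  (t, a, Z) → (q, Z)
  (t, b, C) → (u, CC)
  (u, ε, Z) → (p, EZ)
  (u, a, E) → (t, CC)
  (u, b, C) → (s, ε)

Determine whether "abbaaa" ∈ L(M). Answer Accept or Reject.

Accept

(p, abbaaa, Z)
  read a, top Z: go to t, push CZ → (t, bbaaa, CZ)
  read b, top C: go to u, push CC → (u, baaa, CCZ)
  read b, top C: go to s, push ε → (s, aaa, CZ)
  read a, top C: go to r, push ε → (r, aa, Z)
  read a, top Z: go to u, push EZ → (u, a, EZ)
  read a, top E: go to t, push CC → (t, ε, CCZ)
All input consumed; state t ∈ F.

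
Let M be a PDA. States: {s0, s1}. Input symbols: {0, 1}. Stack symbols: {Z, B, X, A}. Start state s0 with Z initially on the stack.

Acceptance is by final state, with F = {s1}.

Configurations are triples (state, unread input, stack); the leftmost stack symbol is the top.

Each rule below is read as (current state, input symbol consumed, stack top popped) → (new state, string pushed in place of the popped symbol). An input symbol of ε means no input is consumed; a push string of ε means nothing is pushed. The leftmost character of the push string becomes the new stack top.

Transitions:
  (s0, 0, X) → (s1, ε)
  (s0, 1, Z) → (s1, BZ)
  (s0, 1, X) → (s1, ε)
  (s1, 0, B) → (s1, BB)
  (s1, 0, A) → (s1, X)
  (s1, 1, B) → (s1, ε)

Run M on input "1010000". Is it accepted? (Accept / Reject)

One accepting computation: (s0, 1010000, Z) ⊢ (s1, 010000, BZ) ⊢ (s1, 10000, BBZ) ⊢ (s1, 0000, BZ) ⊢ (s1, 000, BBZ) ⊢ (s1, 00, BBBZ) ⊢ (s1, 0, BBBBZ) ⊢ (s1, ε, BBBBBZ)
All input consumed and state s1 ∈ F.

Accept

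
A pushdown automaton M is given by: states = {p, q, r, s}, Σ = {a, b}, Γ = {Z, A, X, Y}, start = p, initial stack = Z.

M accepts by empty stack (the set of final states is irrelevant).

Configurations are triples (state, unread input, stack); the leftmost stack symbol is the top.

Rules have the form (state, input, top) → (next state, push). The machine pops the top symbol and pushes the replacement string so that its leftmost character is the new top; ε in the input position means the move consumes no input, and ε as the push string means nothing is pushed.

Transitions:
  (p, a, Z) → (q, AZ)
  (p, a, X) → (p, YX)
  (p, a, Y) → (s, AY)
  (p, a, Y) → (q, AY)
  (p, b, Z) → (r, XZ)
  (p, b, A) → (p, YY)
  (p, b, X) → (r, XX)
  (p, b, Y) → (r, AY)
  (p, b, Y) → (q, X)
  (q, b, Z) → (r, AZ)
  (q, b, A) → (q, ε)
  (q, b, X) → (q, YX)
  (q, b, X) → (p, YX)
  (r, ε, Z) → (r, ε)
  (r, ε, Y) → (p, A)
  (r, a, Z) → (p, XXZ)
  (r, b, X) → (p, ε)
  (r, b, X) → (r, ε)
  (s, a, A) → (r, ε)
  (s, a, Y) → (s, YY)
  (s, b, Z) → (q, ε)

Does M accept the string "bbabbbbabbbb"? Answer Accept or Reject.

One accepting computation: (p, bbabbbbabbbb, Z) ⊢ (r, babbbbabbbb, XZ) ⊢ (r, abbbbabbbb, Z) ⊢ (p, bbbbabbbb, XXZ) ⊢ (r, bbbabbbb, XXXZ) ⊢ (r, bbabbbb, XXZ) ⊢ (r, babbbb, XZ) ⊢ (r, abbbb, Z) ⊢ (p, bbbb, XXZ) ⊢ (r, bbb, XXXZ) ⊢ (r, bb, XXZ) ⊢ (r, b, XZ) ⊢ (r, ε, Z) ⊢ (r, ε, ε)
All input consumed and the stack is empty.

Accept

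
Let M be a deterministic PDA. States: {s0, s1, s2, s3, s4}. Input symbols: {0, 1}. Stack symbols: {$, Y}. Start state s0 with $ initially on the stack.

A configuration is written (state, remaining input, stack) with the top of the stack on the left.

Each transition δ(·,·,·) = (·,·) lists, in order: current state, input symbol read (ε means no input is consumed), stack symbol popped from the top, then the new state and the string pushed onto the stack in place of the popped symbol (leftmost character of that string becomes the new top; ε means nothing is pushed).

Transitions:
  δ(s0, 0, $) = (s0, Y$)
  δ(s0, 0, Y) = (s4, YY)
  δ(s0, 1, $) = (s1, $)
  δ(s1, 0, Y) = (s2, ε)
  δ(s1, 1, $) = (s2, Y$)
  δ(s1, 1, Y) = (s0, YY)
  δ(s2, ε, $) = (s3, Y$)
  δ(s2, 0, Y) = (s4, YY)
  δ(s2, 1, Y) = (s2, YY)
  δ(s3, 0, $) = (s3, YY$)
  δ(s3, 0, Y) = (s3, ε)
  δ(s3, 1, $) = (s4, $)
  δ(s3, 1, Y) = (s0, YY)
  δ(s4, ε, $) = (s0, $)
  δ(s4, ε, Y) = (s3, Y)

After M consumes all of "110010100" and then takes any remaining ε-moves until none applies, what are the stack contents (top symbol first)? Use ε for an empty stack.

(s0, 110010100, $) ⊢ (s1, 10010100, $) ⊢ (s2, 0010100, Y$) ⊢ (s4, 010100, YY$) ⊢ (s3, 010100, YY$) ⊢ (s3, 10100, Y$) ⊢ (s0, 0100, YY$) ⊢ (s4, 100, YYY$) ⊢ (s3, 100, YYY$) ⊢ (s0, 00, YYYY$) ⊢ (s4, 0, YYYYY$) ⊢ (s3, 0, YYYYY$) ⊢ (s3, ε, YYYY$)
All input consumed in state s3 with stack YYYY$.

YYYY$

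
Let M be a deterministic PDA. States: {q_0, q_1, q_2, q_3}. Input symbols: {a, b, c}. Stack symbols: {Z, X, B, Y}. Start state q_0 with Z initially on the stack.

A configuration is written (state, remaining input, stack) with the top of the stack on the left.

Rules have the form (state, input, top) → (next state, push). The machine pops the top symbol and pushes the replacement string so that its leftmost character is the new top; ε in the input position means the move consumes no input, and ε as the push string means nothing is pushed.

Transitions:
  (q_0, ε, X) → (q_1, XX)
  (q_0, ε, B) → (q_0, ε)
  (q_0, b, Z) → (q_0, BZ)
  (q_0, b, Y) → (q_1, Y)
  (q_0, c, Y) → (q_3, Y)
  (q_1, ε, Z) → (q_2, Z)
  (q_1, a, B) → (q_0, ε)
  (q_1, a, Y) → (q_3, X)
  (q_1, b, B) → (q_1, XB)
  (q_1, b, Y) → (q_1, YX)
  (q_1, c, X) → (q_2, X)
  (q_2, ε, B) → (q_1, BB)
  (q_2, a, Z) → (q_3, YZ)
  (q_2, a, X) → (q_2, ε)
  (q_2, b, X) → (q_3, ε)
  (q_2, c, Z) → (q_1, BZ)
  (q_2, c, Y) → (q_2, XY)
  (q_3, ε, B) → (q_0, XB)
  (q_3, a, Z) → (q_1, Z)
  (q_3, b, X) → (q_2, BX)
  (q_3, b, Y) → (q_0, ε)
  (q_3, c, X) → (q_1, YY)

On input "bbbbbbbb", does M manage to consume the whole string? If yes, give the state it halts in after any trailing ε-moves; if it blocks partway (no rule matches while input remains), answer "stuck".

(q_0, bbbbbbbb, Z)
  read b, top Z: go to q_0, push BZ → (q_0, bbbbbbb, BZ)
  ε-move, top B: go to q_0, push ε → (q_0, bbbbbbb, Z)
  read b, top Z: go to q_0, push BZ → (q_0, bbbbbb, BZ)
  ε-move, top B: go to q_0, push ε → (q_0, bbbbbb, Z)
  read b, top Z: go to q_0, push BZ → (q_0, bbbbb, BZ)
  ε-move, top B: go to q_0, push ε → (q_0, bbbbb, Z)
  read b, top Z: go to q_0, push BZ → (q_0, bbbb, BZ)
  ε-move, top B: go to q_0, push ε → (q_0, bbbb, Z)
  read b, top Z: go to q_0, push BZ → (q_0, bbb, BZ)
  ε-move, top B: go to q_0, push ε → (q_0, bbb, Z)
  read b, top Z: go to q_0, push BZ → (q_0, bb, BZ)
  ε-move, top B: go to q_0, push ε → (q_0, bb, Z)
  read b, top Z: go to q_0, push BZ → (q_0, b, BZ)
  ε-move, top B: go to q_0, push ε → (q_0, b, Z)
  read b, top Z: go to q_0, push BZ → (q_0, ε, BZ)
  ε-move, top B: go to q_0, push ε → (q_0, ε, Z)
All input consumed; M is in state q_0.

q_0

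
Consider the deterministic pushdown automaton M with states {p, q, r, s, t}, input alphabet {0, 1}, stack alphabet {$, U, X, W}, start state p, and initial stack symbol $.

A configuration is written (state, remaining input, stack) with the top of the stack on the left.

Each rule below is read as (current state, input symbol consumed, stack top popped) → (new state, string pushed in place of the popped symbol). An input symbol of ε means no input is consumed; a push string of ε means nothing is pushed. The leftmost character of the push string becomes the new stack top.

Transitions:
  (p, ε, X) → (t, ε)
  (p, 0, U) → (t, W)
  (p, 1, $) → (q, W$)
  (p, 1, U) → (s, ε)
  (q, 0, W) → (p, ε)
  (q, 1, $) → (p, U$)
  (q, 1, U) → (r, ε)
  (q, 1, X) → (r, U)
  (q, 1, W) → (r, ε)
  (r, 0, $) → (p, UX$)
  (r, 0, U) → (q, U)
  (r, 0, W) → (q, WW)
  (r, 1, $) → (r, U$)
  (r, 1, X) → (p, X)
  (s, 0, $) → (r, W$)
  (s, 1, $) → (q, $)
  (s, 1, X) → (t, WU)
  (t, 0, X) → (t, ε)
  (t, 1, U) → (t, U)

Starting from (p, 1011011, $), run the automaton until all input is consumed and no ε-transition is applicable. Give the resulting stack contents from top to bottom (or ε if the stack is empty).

WU$

(p, 1011011, $)
  read 1, top $: go to q, push W$ → (q, 011011, W$)
  read 0, top W: go to p, push ε → (p, 11011, $)
  read 1, top $: go to q, push W$ → (q, 1011, W$)
  read 1, top W: go to r, push ε → (r, 011, $)
  read 0, top $: go to p, push UX$ → (p, 11, UX$)
  read 1, top U: go to s, push ε → (s, 1, X$)
  read 1, top X: go to t, push WU → (t, ε, WU$)
All input consumed in state t with stack WU$.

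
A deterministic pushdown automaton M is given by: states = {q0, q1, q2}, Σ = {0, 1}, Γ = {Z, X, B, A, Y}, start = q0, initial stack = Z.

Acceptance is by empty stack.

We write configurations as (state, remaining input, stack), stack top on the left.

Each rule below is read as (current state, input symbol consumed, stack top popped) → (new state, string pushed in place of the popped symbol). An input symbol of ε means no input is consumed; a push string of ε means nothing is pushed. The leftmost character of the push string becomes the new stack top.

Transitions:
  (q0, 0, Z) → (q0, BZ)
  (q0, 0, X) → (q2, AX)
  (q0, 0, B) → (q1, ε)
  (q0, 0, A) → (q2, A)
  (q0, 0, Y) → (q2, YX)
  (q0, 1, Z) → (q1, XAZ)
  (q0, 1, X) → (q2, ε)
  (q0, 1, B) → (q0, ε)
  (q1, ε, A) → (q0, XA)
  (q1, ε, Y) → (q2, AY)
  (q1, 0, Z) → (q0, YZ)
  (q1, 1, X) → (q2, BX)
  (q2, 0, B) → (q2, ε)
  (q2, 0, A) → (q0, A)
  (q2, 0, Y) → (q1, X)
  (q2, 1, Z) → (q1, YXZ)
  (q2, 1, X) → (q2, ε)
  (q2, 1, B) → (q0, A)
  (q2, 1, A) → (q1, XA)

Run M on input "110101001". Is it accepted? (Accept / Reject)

Reject

(q0, 110101001, Z)
  read 1, top Z: go to q1, push XAZ → (q1, 10101001, XAZ)
  read 1, top X: go to q2, push BX → (q2, 0101001, BXAZ)
  read 0, top B: go to q2, push ε → (q2, 101001, XAZ)
  read 1, top X: go to q2, push ε → (q2, 01001, AZ)
  read 0, top A: go to q0, push A → (q0, 1001, AZ)
No transition applies at (q0, 1001, AZ); input not fully consumed.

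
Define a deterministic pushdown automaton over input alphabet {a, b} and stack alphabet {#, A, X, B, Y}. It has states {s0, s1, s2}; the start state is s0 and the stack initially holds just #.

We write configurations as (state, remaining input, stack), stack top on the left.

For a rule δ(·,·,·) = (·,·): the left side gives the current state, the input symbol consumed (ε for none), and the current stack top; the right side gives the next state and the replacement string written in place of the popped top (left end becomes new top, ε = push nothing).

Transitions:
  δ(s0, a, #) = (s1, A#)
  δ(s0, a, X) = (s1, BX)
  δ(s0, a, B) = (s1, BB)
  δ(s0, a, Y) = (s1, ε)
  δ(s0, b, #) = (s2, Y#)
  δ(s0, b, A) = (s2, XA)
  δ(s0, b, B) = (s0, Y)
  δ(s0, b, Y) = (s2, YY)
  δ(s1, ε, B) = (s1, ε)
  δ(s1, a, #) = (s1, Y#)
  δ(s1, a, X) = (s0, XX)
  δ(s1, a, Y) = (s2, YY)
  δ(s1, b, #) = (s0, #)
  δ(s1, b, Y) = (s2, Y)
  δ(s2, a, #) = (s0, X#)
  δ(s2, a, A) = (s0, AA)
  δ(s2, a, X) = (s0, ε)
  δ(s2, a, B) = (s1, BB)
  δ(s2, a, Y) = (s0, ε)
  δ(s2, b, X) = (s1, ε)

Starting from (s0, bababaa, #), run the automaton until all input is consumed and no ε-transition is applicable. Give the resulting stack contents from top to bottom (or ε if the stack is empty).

(s0, bababaa, #)
  read b, top #: go to s2, push Y# → (s2, ababaa, Y#)
  read a, top Y: go to s0, push ε → (s0, babaa, #)
  read b, top #: go to s2, push Y# → (s2, abaa, Y#)
  read a, top Y: go to s0, push ε → (s0, baa, #)
  read b, top #: go to s2, push Y# → (s2, aa, Y#)
  read a, top Y: go to s0, push ε → (s0, a, #)
  read a, top #: go to s1, push A# → (s1, ε, A#)
All input consumed in state s1 with stack A#.

A#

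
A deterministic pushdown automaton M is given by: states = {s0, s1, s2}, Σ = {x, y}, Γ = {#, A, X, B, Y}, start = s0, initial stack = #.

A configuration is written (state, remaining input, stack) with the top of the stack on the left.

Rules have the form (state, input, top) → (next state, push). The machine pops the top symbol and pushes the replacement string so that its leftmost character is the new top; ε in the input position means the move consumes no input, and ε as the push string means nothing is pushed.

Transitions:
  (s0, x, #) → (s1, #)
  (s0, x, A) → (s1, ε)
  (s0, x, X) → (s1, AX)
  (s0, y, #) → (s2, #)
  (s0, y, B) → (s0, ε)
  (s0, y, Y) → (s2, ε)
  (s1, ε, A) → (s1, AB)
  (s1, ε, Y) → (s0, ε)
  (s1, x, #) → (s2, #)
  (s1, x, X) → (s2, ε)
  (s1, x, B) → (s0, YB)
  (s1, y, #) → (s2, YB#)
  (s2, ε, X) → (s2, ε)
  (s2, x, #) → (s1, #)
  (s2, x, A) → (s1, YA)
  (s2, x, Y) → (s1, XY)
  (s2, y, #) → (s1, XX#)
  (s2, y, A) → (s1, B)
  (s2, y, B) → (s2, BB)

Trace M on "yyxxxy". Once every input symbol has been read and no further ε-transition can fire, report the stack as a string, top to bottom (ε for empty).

XX#

(s0, yyxxxy, #) ⊢ (s2, yxxxy, #) ⊢ (s1, xxxy, XX#) ⊢ (s2, xxy, X#) ⊢ (s2, xxy, #) ⊢ (s1, xy, #) ⊢ (s2, y, #) ⊢ (s1, ε, XX#)
All input consumed in state s1 with stack XX#.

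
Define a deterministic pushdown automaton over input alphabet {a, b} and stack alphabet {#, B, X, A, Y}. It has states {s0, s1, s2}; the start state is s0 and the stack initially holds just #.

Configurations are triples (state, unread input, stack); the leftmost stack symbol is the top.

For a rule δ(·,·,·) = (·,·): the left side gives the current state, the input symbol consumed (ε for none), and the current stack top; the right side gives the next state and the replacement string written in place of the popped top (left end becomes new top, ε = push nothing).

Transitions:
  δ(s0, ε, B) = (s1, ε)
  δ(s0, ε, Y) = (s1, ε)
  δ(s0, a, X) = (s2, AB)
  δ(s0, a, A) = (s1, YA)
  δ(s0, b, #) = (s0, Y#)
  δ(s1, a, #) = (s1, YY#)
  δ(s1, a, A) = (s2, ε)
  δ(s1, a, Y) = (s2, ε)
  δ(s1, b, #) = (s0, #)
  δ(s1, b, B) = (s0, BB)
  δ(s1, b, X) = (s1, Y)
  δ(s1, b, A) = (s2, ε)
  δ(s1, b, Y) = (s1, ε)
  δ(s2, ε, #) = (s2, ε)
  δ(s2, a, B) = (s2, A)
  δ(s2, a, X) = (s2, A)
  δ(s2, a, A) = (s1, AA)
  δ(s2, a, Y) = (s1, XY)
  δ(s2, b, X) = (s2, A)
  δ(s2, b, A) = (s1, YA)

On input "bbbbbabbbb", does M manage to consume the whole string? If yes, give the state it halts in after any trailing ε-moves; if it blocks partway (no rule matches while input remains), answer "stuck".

s1

(s0, bbbbbabbbb, #)
  read b, top #: go to s0, push Y# → (s0, bbbbabbbb, Y#)
  ε-move, top Y: go to s1, push ε → (s1, bbbbabbbb, #)
  read b, top #: go to s0, push # → (s0, bbbabbbb, #)
  read b, top #: go to s0, push Y# → (s0, bbabbbb, Y#)
  ε-move, top Y: go to s1, push ε → (s1, bbabbbb, #)
  read b, top #: go to s0, push # → (s0, babbbb, #)
  read b, top #: go to s0, push Y# → (s0, abbbb, Y#)
  ε-move, top Y: go to s1, push ε → (s1, abbbb, #)
  read a, top #: go to s1, push YY# → (s1, bbbb, YY#)
  read b, top Y: go to s1, push ε → (s1, bbb, Y#)
  read b, top Y: go to s1, push ε → (s1, bb, #)
  read b, top #: go to s0, push # → (s0, b, #)
  read b, top #: go to s0, push Y# → (s0, ε, Y#)
  ε-move, top Y: go to s1, push ε → (s1, ε, #)
All input consumed; M is in state s1.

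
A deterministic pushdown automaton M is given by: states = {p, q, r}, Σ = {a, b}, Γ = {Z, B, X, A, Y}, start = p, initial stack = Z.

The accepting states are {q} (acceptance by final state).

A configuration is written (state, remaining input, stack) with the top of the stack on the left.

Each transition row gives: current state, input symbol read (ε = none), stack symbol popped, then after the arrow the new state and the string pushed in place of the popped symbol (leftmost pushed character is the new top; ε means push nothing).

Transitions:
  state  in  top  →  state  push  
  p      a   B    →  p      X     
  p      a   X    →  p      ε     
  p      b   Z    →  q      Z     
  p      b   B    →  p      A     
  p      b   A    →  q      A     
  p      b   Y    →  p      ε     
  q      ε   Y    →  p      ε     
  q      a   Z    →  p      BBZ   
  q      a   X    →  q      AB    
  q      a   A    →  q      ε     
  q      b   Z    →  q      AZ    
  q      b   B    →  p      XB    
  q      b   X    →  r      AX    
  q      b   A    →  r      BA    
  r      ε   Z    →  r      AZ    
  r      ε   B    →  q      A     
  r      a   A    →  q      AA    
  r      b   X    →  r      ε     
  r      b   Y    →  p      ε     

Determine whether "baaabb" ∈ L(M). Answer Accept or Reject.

(p, baaabb, Z)
  read b, top Z: go to q, push Z → (q, aaabb, Z)
  read a, top Z: go to p, push BBZ → (p, aabb, BBZ)
  read a, top B: go to p, push X → (p, abb, XBZ)
  read a, top X: go to p, push ε → (p, bb, BZ)
  read b, top B: go to p, push A → (p, b, AZ)
  read b, top A: go to q, push A → (q, ε, AZ)
All input consumed; state q ∈ F.

Accept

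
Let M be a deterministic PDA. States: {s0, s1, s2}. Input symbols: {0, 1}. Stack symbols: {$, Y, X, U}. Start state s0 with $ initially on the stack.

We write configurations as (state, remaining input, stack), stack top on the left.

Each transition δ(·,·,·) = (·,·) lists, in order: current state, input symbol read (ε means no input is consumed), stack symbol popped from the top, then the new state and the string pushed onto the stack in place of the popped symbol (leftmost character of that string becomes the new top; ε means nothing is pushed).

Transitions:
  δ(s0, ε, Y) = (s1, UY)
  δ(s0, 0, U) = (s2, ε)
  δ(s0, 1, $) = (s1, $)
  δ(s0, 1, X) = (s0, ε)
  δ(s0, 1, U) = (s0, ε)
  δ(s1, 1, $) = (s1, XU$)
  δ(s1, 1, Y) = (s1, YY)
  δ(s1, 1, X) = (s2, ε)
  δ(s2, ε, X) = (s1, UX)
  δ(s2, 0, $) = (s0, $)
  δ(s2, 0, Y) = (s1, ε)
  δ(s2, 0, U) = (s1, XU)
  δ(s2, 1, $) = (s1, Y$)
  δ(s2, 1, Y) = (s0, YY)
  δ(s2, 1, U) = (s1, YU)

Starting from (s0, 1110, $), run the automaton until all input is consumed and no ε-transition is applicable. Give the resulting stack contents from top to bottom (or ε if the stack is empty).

(s0, 1110, $)
  read 1, top $: go to s1, push $ → (s1, 110, $)
  read 1, top $: go to s1, push XU$ → (s1, 10, XU$)
  read 1, top X: go to s2, push ε → (s2, 0, U$)
  read 0, top U: go to s1, push XU → (s1, ε, XU$)
All input consumed in state s1 with stack XU$.

XU$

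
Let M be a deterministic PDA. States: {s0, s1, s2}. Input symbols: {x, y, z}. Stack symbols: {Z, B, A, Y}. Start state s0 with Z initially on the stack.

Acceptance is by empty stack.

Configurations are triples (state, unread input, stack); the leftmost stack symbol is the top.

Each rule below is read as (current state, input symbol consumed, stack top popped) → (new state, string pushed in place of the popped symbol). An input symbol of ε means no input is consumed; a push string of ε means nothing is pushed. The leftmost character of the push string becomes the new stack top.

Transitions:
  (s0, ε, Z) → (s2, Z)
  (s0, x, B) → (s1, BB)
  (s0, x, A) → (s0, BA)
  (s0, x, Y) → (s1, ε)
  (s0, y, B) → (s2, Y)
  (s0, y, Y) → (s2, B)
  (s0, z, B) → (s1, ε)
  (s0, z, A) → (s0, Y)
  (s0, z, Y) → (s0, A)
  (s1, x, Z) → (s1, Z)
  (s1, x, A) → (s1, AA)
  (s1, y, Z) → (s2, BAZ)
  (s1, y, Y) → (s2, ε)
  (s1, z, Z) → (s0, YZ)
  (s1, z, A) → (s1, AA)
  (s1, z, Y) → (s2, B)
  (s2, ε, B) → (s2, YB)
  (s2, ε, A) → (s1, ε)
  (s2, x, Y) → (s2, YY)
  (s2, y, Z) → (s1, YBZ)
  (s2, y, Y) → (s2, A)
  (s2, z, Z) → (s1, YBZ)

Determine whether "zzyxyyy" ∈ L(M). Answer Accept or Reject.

(s0, zzyxyyy, Z)
  ε-move, top Z: go to s2, push Z → (s2, zzyxyyy, Z)
  read z, top Z: go to s1, push YBZ → (s1, zyxyyy, YBZ)
  read z, top Y: go to s2, push B → (s2, yxyyy, BBZ)
  ε-move, top B: go to s2, push YB → (s2, yxyyy, YBBZ)
  read y, top Y: go to s2, push A → (s2, xyyy, ABBZ)
  ε-move, top A: go to s1, push ε → (s1, xyyy, BBZ)
No transition applies at (s1, xyyy, BBZ); input not fully consumed.

Reject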